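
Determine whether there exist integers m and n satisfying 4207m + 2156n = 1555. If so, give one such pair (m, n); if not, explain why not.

No, no such integers exist.

Both 4207 and 2156 are divisible by gcd(4207, 2156) = 7, hence so is any combination 4207m + 2156n.
But 1555 = 7·222 + 1, so 7 ∤ 1555.
Hence no integers m, n satisfy the equation.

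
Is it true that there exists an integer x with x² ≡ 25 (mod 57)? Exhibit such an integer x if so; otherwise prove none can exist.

x = 43 works: 43² = 1849, and 1849 − 25 = 1824 = 32·57.

x = 43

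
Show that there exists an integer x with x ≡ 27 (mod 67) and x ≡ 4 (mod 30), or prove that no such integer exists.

gcd(67, 30) = 1, so the Chinese Remainder Theorem guarantees exactly one residue class mod 2010 satisfying both.
Any solution of the first congruence is x = 27 + 67t; substituting into the second, 67t ≡ 4 − 27 ≡ 7 (mod 30).
67 ≡ 7 (mod 30), so this reads 7t ≡ 7 (mod 30). Since 7·13 = 91 = 3·30 + 1, the inverse of 7 mod 30 is 13.
Multiplying by 13: t ≡ 13·7 = 91 ≡ 1 (mod 30).
With t = 1: x = 27 + 67·1 = 94.
Check: 94 mod 67 = 27, 94 mod 30 = 4. ✓

x = 94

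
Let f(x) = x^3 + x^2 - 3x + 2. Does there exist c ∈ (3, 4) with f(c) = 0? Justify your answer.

The endpoint values f(3) = 29 and f(4) = 70 are both positive. Claim: f(x) > 0 for every x in (3, 4).
Substitute x = 3 + u, where 0 < u < 1 on the interval. Expanding, f(3 + u) = u^3 + 10u^2 + 30u + 29.
All 4 nonzero coefficients of this polynomial in u are positive; hence for u > 0 the value is a sum of positive terms (the constant 29 among them).
Therefore f(x) > 0 throughout (3, 4), and f has no zero there.

No.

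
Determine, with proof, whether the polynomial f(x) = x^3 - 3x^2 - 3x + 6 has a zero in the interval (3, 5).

f(3) = -3 and f(5) = 41, which have opposite signs.
Since f is a polynomial it is continuous on [3, 5].
By the Intermediate Value Theorem f must vanish at some point of (3, 5).

Such a root exists.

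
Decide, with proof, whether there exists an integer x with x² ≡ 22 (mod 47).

No, no such integer exists.

47 is prime, so by Euler's criterion 22 is a square mod 47 iff 22^((47−1)/2) = 22^23 ≡ 1 (mod 47).
Squaring successively (mod 47): 22^2 = 484 ≡ 14; 22^4 ≡ 14² = 196 ≡ 8; 22^8 ≡ 8² = 64 ≡ 17; 22^16 ≡ 17² = 289 ≡ 7.
Since 23 = 16 + 4 + 2 + 1, 22^23 ≡ 7 · 8 · 14 · 22; multiplying out mod 47: 7·8 = 56 ≡ 9, then 9·14 = 126 ≡ 32, then 32·22 = 704 ≡ 46. Thus 22^23 ≡ 46 ≡ −1 (mod 47).
The value −1 means 22 is a non-residue modulo 47, so x² ≡ 22 (mod 47) is impossible.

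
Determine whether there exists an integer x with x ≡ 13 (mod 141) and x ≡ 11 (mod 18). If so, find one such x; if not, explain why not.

Both moduli are multiples of 3 = gcd(141, 18), so any solution would satisfy x ≡ 13 and x ≡ 11 modulo 3 simultaneously.
These are incompatible: 13 − 11 = 2 is not divisible by 3.
Hence the system has no solution.

There is no such integer.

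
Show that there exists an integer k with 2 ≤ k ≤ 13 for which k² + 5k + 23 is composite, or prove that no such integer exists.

No, no such integer k in that range exists.

The values for k = 2, 3, …, 13 are 37, 47, 59, 73, 89, 107, 127, 149, 173, 199, 227, 257, and each of these is prime.
So no value in the range makes the expression composite.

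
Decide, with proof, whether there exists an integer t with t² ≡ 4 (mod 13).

t = 11

Take t = 11. Then 11² = 121 = 9·13 + 4, so 11² ≡ 4 (mod 13).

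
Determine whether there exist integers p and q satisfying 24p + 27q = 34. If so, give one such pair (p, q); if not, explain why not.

gcd(24, 27) = 3, so every integer of the form 24p + 27q is a multiple of 3.
But 34 = 3·11 + 1, so 3 ∤ 34.
Hence no integers p, q satisfy the equation.

There are no such integers.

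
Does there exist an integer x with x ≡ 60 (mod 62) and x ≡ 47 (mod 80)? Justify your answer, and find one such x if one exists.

There is no such integer.

gcd(62, 80) = 2. If x ≡ 60 (mod 62) and x ≡ 47 (mod 80), then x ≡ 60 (mod 2) and x ≡ 47 (mod 2).
These are incompatible: 60 − 47 = 13 is not divisible by 2.
So no integer satisfies both congruences.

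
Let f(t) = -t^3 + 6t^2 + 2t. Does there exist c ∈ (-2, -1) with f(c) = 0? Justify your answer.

The endpoint values f(-2) = 28 and f(-1) = 5 are both positive. Claim: f(t) > 0 for every t in (-2, -1).
Shift to the endpoint -1: with t = -1 − u (0 < u < 1), one computes f(-1 − u) = u^3 + 9u^2 + 13u + 5.
The nonzero coefficients here are all positive, so for u > 0 every term is positive (or zero), and the constant term 5 is strictly positive.
So f is strictly positive on (-2, -1); no root exists in the interval.

f has no root in that interval.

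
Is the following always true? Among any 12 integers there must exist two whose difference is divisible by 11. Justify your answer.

Each integer lies in one of the 11 residue classes modulo 11.
Since 12 > 11, two of the 12 integers must share a residue class by the pigeonhole principle; call them a and b.
Equal remainders mean a − b ≡ 0 (mod 11), so 11 divides their difference.

True.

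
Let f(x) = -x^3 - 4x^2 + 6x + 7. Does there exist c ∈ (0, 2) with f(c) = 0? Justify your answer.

Yes, f has a root in the interval.

f(0) = 7 and f(2) = -5, which have opposite signs.
Since f is a polynomial it is continuous on [0, 2].
The Intermediate Value Theorem then guarantees some c ∈ (0, 2) with f(c) = 0.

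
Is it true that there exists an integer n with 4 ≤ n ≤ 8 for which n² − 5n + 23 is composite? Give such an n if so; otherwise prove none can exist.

No, no such integer n in that range exists.

The values for n = 4, 5, …, 8 are 19, 23, 29, 37, 47, and each of these is prime.
So no value in the range makes the expression composite.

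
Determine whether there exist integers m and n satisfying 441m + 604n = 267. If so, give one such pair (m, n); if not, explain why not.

m = 91, n = -66

441 and 604 are coprime, so 441m + 604n ranges over all of ℤ.
Run the Euclidean algorithm on 604 and 441: 604 = 1·441 + 163, 441 = 2·163 + 115, 163 = 1·115 + 48, 115 = 2·48 + 19, 48 = 2·19 + 10, 19 = 1·10 + 9, 10 = 1·9 + 1, 9 = 9·1 + 0.
Working back up the chain: 1 = 10 − 1·9 = 10 − (19 − 1·10) = −19 + 2·10 = −19 + 2·(48 − 2·19) = 2·48 − 5·19 = 2·48 − 5·(115 − 2·48) = −5·115 + 12·48 = −5·115 + 12·(163 − 1·115) = 12·163 − 17·115 = 12·163 − 17·(441 − 2·163) = −17·441 + 46·163 = −17·441 + 46·(604 − 1·441) = 46·604 − 63·441. So 441·(-63) + 604·46 = 1.
Times 267: 441·(-16821) + 604·12282 = 267, so (-16821, 12282) solves it.
Adding 28·604 to m and subtracting 28·441 from n gives the tidier solution (91, -66).
Check: 441·91 + 604·(-66) = 40131 − 39864 = 267. ✓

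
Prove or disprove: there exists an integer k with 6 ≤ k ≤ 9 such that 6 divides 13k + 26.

There is no such integer k in that range.

For k = 6, 7, 8, 9 the values of 13k + 26 modulo 6 are 2, 3, 4, 5 respectively.
The residue 0 does not occur, so no k in [6, 9] makes 13k + 26 a multiple of 6.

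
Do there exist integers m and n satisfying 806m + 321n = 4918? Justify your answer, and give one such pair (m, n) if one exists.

m = 167, n = -404

806 and 321 are coprime, so 806m + 321n ranges over all of ℤ.
Run the Euclidean algorithm on 806 and 321: 806 = 2·321 + 164, 321 = 1·164 + 157, 164 = 1·157 + 7, 157 = 22·7 + 3, 7 = 2·3 + 1, 3 = 3·1 + 0.
Working back up the chain: 1 = 7 − 2·3 = 7 − 2·(157 − 22·7) = −2·157 + 45·7 = −2·157 + 45·(164 − 1·157) = 45·164 − 47·157 = 45·164 − 47·(321 − 1·164) = −47·321 + 92·164 = −47·321 + 92·(806 − 2·321) = 92·806 − 231·321. So 806·92 + 321·(-231) = 1.
Times 4918: 806·452456 + 321·(-1136058) = 4918, so (452456, -1136058) solves it.
Shifting by a multiple of (321, −806) keeps it a solution: m = 452456 − 1409·321 = 167, n = -1136058 + 1409·806 = -404.
Check: 806·167 + 321·(-404) = 134602 − 129684 = 4918. ✓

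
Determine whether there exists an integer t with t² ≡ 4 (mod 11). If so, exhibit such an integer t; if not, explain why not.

Take t = 2. Then 2² = 4, and since 0 ≤ 4 < 11 this is already reduced: 2² ≡ 4 (mod 11).

t = 2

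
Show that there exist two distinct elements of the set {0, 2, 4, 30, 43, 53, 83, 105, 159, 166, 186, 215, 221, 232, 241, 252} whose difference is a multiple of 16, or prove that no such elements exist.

Reduce each element modulo 16: 0↦0, 2↦2, 4↦4, 30↦14, 43↦11, 53↦5, 83↦3, 105↦9, 159↦15, 166↦6, 186↦10, 215↦7, 221↦13, 232↦8, 241↦1, 252↦12.
No residue repeats among the 16 elements, so no pair has difference ≡ 0 (mod 16).

No such pair exists.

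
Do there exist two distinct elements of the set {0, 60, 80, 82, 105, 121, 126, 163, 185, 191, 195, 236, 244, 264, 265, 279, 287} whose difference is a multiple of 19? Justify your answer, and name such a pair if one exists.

No such pair exists.

Two integers differ by a multiple of 19 exactly when they have the same residue mod 19. The residues are 0↦0, 60↦3, 80↦4, 82↦6, 105↦10, 121↦7, 126↦12, 163↦11, 185↦14, 191↦1, 195↦5, 236↦8, 244↦16, 264↦17, 265↦18, 279↦13, 287↦2.
All 17 residues are distinct, so no two elements differ by a multiple of 19.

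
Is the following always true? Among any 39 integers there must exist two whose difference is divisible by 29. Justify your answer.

Yes, this is always true.

There are exactly 29 possible remainders on division by 29.
Placing 39 integers into 29 classes, some class receives at least two — say a and b.
Then a ≡ b (mod 29), i.e. 29 ∣ (a − b).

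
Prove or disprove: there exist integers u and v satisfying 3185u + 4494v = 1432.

No such integers exist.

gcd(3185, 4494) = 7, so every integer of the form 3185u + 4494v is a multiple of 7.
But 1432 is not a multiple of 7 (it leaves remainder 4).
Hence no integers u, v satisfy the equation.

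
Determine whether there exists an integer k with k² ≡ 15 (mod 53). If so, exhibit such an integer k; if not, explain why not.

k = 11

k = 11 works: 11² = 121, and 121 − 15 = 106 = 2·53.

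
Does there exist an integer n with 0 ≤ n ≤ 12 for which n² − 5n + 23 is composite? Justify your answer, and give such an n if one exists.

The values for n = 0, 1, …, 12 are 23, 19, 17, 17, 19, 23, 29, 37, 47, 59, 73, 89, 107, and each of these is prime.
So no value in the range makes the expression composite.

There is no such integer n in that range.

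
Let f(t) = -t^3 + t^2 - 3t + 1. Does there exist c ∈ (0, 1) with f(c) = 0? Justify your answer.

f(0) = 1 and f(1) = -2, which have opposite signs.
Since f is a polynomial it is continuous on [0, 1].
By the Intermediate Value Theorem f must vanish at some point of (0, 1).

Yes, f has a root in the interval.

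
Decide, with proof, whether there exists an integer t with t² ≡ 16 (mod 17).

t = 4

Take t = 4. Then 4² = 16, and since 0 ≤ 16 < 17 this is already reduced: 4² ≡ 16 (mod 17).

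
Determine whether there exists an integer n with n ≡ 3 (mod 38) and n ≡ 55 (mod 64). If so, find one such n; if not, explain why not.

The moduli are not coprime: gcd(38, 64) = 2. Compatibility requires 2 ∣ (55 − 3) = 52, which holds, so solutions exist.
Write n = 3 + 38t. Then 38t ≡ 55 − 3 ≡ 52 (mod 64); dividing through by 2 gives 19t ≡ 26 (mod 32).
Note 19·27 = 513 ≡ 1 (mod 32) (as 513 − 1 = 16·32), so 19⁻¹ ≡ 27.
Multiplying by 27: t ≡ 27·26 = 702 ≡ 30 (mod 32).
Then n = 3 + 38·30 = 1143.
Verify: 1143 = 30·38 + 3 and 1143 = 17·64 + 55. ✓

n = 1143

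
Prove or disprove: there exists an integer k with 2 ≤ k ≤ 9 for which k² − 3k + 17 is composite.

k = 8

At k = 8: 8² − 3·8 + 17 = 57 = 3·19, which is composite.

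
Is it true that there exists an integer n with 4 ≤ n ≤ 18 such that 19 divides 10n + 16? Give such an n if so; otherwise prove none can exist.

n = 6

For n = 4, 5 the values 56, 66 are not multiples of 19. n = 6 works, since 10·6 + 16 = 76 = 4·19.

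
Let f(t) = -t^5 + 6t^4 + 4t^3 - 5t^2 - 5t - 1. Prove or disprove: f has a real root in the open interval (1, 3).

Yes, f has a root in the interval.

f(1) = -2 and f(3) = 290, which have opposite signs.
Since f is a polynomial it is continuous on [1, 3].
By the Intermediate Value Theorem, f takes the value 0 somewhere in the open interval.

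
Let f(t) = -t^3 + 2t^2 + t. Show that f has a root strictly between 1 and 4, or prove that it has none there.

Yes, f has a root in the interval.

f(1) = 2 and f(4) = -28, which have opposite signs.
As a polynomial, f is continuous on every closed interval.
By the Intermediate Value Theorem f must vanish at some point of (1, 4).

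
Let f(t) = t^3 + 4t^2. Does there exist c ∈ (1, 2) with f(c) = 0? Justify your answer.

No such root exists.

The endpoint values f(1) = 5 and f(2) = 24 are both positive. Claim: f(t) > 0 for every t in (1, 2).
Substitute t = 1 + u, where 0 < u < 1 on the interval. Expanding, f(1 + u) = u^3 + 7u^2 + 11u + 5.
All 4 nonzero coefficients of this polynomial in u are positive; hence for u > 0 the value is a sum of positive terms (the constant 5 among them).
So f is strictly positive on (1, 2); no root exists in the interval.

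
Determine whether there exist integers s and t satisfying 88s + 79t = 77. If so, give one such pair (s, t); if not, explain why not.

s = 70, t = -77

Since gcd(88, 79) = 1, every integer is an integer combination of 88 and 79.
Run the Euclidean algorithm on 88 and 79: 88 = 1·79 + 9, 79 = 8·9 + 7, 9 = 1·7 + 2, 7 = 3·2 + 1, 2 = 2·1 + 0.
Back-substituting, 1 = 7 − 3·2 = 7 − 3·(9 − 1·7) = −3·9 + 4·7 = −3·9 + 4·(79 − 8·9) = 4·79 − 35·9 = 4·79 − 35·(88 − 1·79) = −35·88 + 39·79; that is, 88·(-35) + 79·39 = 1.
Multiplying through by 77: s = (-35)·77 = -2695, t = 39·77 = 3003 is a solution.
Shifting by a multiple of (79, −88) keeps it a solution: s = -2695 + 35·79 = 70, t = 3003 − 35·88 = -77.
Check: 88·70 + 79·(-77) = 6160 − 6083 = 77. ✓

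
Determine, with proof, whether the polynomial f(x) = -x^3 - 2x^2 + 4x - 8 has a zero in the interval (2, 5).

f has no root in that interval.

f(2) = -16 and f(5) = -163, both negative, so a sign-change argument is unavailable; we show f keeps this sign on the whole interval.
Shift to the endpoint 2: with x = 2 + u (0 < u < 3), one computes f(2 + u) = -u^3 - 8u^2 - 16u - 16.
All 4 nonzero coefficients of this polynomial in u are negative; hence for u > 0 the value is a sum of negative terms (the constant -16 among them).
So f is strictly negative on (2, 5); no root exists in the interval.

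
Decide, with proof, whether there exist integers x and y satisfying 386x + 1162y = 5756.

x = 331, y = -105

Since gcd(386, 1162) = 2 and 5756 = 2·2878, Bézout's identity guarantees a solution.
Dividing through by 2 reduces the equation to 193x + 581y = 2878.
Dividing repeatedly: 581 = 3·193 + 2, 193 = 96·2 + 1, 2 = 2·1 + 0.
Back-substituting, 1 = 193 − 96·2 = 193 − 96·(581 − 3·193) = −96·581 + 289·193; that is, 193·289 + 581·(-96) = 1.
Scaling by 2878 gives the particular solution (x, y) = (831742, -276288).
The general solution is x = 831742 + 581k, y = -276288 − 193k; taking k = -1431 gives the smaller pair x = 331, y = -105.
Indeed 386·331 + 1162·(-105) = 127766 − 122010 = 5756.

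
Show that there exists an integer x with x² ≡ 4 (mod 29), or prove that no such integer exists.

Take x = 2. Then 2² = 4, and since 0 ≤ 4 < 29 this is already reduced: 2² ≡ 4 (mod 29).

x = 2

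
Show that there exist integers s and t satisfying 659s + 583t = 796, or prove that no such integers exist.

Since gcd(659, 583) = 1, every integer is an integer combination of 659 and 583.
Euclidean algorithm: 659 = 1·583 + 76, 583 = 7·76 + 51, 76 = 1·51 + 25, 51 = 2·25 + 1, 25 = 25·1 + 0.
Back-substituting, 1 = 51 − 2·25 = 51 − 2·(76 − 1·51) = −2·76 + 3·51 = −2·76 + 3·(583 − 7·76) = 3·583 − 23·76 = 3·583 − 23·(659 − 1·583) = −23·659 + 26·583; that is, 659·(-23) + 583·26 = 1.
Multiplying through by 796: s = (-23)·796 = -18308, t = 26·796 = 20696 is a solution.
Adding 32·583 to s and subtracting 32·659 from t gives the tidier solution (348, -392).
Indeed 659·348 + 583·(-392) = 229332 − 228536 = 796.

s = 348, t = -392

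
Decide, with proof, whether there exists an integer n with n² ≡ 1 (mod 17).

n = 16 works: 16² = 256, and 256 − 1 = 255 = 15·17.

n = 16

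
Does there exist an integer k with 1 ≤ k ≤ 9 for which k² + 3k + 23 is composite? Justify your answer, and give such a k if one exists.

k = 5

At k = 5: 5² + 3·5 + 23 = 63 = 3·21, which is composite.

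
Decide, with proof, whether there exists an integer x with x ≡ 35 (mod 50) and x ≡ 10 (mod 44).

No such integer exists.

Both moduli are multiples of 2 = gcd(50, 44), so any solution would satisfy x ≡ 35 and x ≡ 10 modulo 2 simultaneously.
However 35 ≡ 1 and 10 ≡ 0 (mod 2), and 1 ≠ 0.
So no integer satisfies both congruences.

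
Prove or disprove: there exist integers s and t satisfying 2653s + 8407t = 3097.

No such integers exist.

gcd(2653, 8407) = 7, so every integer of the form 2653s + 8407t is a multiple of 7.
However 3097 leaves remainder 3 on division by 7.
Hence no integers s, t satisfy the equation.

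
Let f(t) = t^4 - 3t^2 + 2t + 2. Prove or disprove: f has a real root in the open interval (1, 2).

f has no root in that interval.

f(1) = 2 and f(2) = 10, both positive, so a sign-change argument is unavailable; we show f keeps this sign on the whole interval.
Shift to the endpoint 1: with t = 1 + u (0 < u < 1), one computes f(1 + u) = u^4 + 4u^3 + 3u^2 + 2.
The nonzero coefficients here are all positive, so for u > 0 every term is positive (or zero), and the constant term 2 is strictly positive.
So f is strictly positive on (1, 2); no root exists in the interval.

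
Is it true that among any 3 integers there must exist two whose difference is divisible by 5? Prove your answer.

Take the 3 consecutive integers 20, 21, 22: their residues mod 5 are all distinct because 3 ≤ 5.
The differences between them range over 1, …, 2, none of which is divisible by 5.

No, the set {20, 21, 22} is a counterexample.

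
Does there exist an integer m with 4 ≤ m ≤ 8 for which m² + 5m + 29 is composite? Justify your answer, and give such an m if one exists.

m = 4

At m = 4: 4² + 5·4 + 29 = 65 = 5·13, which is composite.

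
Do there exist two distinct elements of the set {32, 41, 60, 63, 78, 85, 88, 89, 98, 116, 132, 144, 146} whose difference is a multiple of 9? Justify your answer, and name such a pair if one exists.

Both 32 and 41 leave remainder 5 on division by 9; their difference 9 = 1·9 is a multiple of 9.

32 and 41 are such a pair.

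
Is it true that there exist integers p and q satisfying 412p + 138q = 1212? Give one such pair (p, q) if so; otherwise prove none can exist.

p = 15, q = -36

Since gcd(412, 138) = 2 and 1212 = 2·606, Bézout's identity guarantees a solution.
Dividing through by 2 reduces the equation to 206p + 69q = 606.
Run the Euclidean algorithm on 206 and 69: 206 = 2·69 + 68, 69 = 1·68 + 1, 68 = 68·1 + 0.
Working back up the chain: 1 = 69 − 1·68 = 69 − (206 − 2·69) = −206 + 3·69. So 206·(-1) + 69·3 = 1.
Scaling by 606 gives the particular solution (p, q) = (-606, 1818).
The general solution is p = -606 + 69k, q = 1818 − 206k; taking k = 9 gives the smaller pair p = 15, q = -36.
Check: 412·15 + 138·(-36) = 6180 − 4968 = 1212. ✓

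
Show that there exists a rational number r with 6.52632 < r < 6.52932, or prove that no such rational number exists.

Scale by 36: the interval becomes (234.94752, 235.05552), which contains the integer 235.
Dividing back, 6.52632 < 235/36 < 6.52932, and 235/36 is rational.

r = 235/36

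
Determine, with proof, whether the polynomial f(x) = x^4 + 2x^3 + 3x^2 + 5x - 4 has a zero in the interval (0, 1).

Such a root exists.

f(0) = -4 and f(1) = 7, which have opposite signs.
Since f is a polynomial it is continuous on [0, 1].
By the Intermediate Value Theorem f must vanish at some point of (0, 1).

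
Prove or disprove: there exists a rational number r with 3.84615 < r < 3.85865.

Look for a denominator N such that an integer falls strictly between N·3.84615 and N·3.85865. N = 7 works: 7·3.84615 = 26.92305 < 27 < 27.01055 = 7·3.85865.
So r = 27/7 works: it is a ratio of integers, and dividing 7·3.84615 < 27 < 7·3.85865 through by 7 gives 3.84615 < 27/7 < 3.85865.

r = 27/7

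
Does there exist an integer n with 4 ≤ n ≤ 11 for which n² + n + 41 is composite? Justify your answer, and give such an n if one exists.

The values for n = 4, 5, …, 11 are 61, 71, 83, 97, 113, 131, 151, 173, and each of these is prime.
So no value in the range makes the expression composite.

No, no such integer n in that range exists.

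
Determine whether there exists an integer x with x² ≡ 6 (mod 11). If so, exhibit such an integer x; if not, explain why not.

Squares mod 11 repeat after x = 5 (as (−x)² = x²); for x = 0..5 they are 0, 1, 4, 9, 5, 3.
So the quadratic residues mod 11 are {0, 1, 3, 4, 5, 9}, and 6 is not among them.
Therefore x² ≡ 6 (mod 11) has no solution.

There is no such integer.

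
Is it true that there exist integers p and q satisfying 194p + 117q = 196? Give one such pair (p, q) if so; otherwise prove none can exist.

Since gcd(194, 117) = 1, every integer is an integer combination of 194 and 117.
Dividing repeatedly: 194 = 1·117 + 77, 117 = 1·77 + 40, 77 = 1·40 + 37, 40 = 1·37 + 3, 37 = 12·3 + 1, 3 = 3·1 + 0.
Working back up the chain: 1 = 37 − 12·3 = 37 − 12·(40 − 1·37) = −12·40 + 13·37 = −12·40 + 13·(77 − 1·40) = 13·77 − 25·40 = 13·77 − 25·(117 − 1·77) = −25·117 + 38·77 = −25·117 + 38·(194 − 1·117) = 38·194 − 63·117. So 194·38 + 117·(-63) = 1.
Times 196: 194·7448 + 117·(-12348) = 196, so (7448, -12348) solves it.
The general solution is p = 7448 + 117k, q = -12348 − 194k; taking k = -63 gives the smaller pair p = 77, q = -126.
Indeed 194·77 + 117·(-126) = 14938 − 14742 = 196.

p = 77, q = -126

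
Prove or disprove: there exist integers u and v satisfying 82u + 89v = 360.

Since gcd(82, 89) = 1, every integer is an integer combination of 82 and 89.
Run the Euclidean algorithm on 89 and 82: 89 = 1·82 + 7, 82 = 11·7 + 5, 7 = 1·5 + 2, 5 = 2·2 + 1, 2 = 2·1 + 0.
Back-substituting, 1 = 5 − 2·2 = 5 − 2·(7 − 1·5) = −2·7 + 3·5 = −2·7 + 3·(82 − 11·7) = 3·82 − 35·7 = 3·82 − 35·(89 − 1·82) = −35·89 + 38·82; that is, 82·38 + 89·(-35) = 1.
Multiplying through by 360: u = 38·360 = 13680, v = (-35)·360 = -12600 is a solution.
The general solution is u = 13680 + 89k, v = -12600 − 82k; taking k = -153 gives the smaller pair u = 63, v = -54.
Indeed 82·63 + 89·(-54) = 5166 − 4806 = 360.

u = 63, v = -54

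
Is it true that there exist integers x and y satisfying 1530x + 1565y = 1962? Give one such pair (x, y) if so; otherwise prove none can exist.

No such integers exist.

Any value of 1530x + 1565y is a multiple of gcd(1530, 1565) = 5.
But 1962 = 5·392 + 2, so 5 ∤ 1962.
Hence no integers x, y satisfy the equation.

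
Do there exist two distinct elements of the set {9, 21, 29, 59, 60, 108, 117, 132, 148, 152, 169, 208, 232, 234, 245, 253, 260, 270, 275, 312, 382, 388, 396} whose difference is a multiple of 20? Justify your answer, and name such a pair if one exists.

The pair (9, 29) works.

9 mod 20 = 9 and 29 mod 20 = 9, so 29 − 9 = 20 = 1·20.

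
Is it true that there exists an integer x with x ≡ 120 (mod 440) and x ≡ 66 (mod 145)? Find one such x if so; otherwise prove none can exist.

No, no such integer exists.

Both moduli are multiples of 5 = gcd(440, 145), so any solution would satisfy x ≡ 120 and x ≡ 66 modulo 5 simultaneously.
However 120 ≡ 0 and 66 ≡ 1 (mod 5), and 0 ≠ 1.
So no integer satisfies both congruences.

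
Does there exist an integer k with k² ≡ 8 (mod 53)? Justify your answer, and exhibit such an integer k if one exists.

No, no such integer exists.

53 is prime, so by Euler's criterion 8 is a square mod 53 iff 8^((53−1)/2) = 8^26 ≡ 1 (mod 53).
Repeated squaring mod 53: 8^2 = 64 ≡ 11; 8^4 ≡ 11² = 121 ≡ 15; 8^8 ≡ 15² = 225 ≡ 13; 8^16 ≡ 13² = 169 ≡ 10.
Since 26 = 16 + 8 + 2, 8^26 ≡ 10 · 13 · 11; multiplying out mod 53: 10·13 = 130 ≡ 24, then 24·11 = 264 ≡ 52. Thus 8^26 ≡ 52 ≡ −1 (mod 53).
By Euler's criterion 8 is a quadratic non-residue mod 53: no k satisfies k² ≡ 8 (mod 53).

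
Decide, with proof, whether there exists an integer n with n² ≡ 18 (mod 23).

n = 15 works: 15² = 225, and 225 − 18 = 207 = 9·23.

n = 15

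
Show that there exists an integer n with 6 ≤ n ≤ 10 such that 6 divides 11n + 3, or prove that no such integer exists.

Try n = 9: 11·9 + 3 = 102 = 17·6, which is divisible by 6.

n = 9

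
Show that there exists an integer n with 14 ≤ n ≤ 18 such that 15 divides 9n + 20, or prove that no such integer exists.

For n = 14, 15, …, 18 the values of 9n + 20 modulo 15 are 11, 5, 14, 8, 2 respectively.
The residue 0 does not occur, so no n in [14, 18] makes 9n + 20 a multiple of 15.

There is no such integer n in that range.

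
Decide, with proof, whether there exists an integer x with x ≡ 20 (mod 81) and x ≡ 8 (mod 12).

x = 20

Here gcd(81, 12) = 3, and both 20 and 8 leave remainder 2 mod 3, so the system is consistent.
In fact x = 20 itself already satisfies 20 mod 12 = 8.
Verify: 20 = 0·81 + 20 and 20 = 1·12 + 8. ✓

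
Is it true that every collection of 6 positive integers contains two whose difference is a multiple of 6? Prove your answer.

No, the set {6, 7, 8, 9, 10, 11} is a counterexample.

Take the 6 consecutive integers 6, 7, …, 11: their residues mod 6 are all distinct because 6 ≤ 6.
No two share a residue, so no pair has difference divisible by 6; the claim fails for this set.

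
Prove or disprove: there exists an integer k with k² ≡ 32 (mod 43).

There is no such integer.

43 is prime, so by Euler's criterion 32 is a square mod 43 iff 32^((43−1)/2) = 32^21 ≡ 1 (mod 43).
Squaring successively (mod 43): 32^2 = 1024 ≡ 35; 32^4 ≡ 35² = 1225 ≡ 21; 32^8 ≡ 21² = 441 ≡ 11; 32^16 ≡ 11² = 121 ≡ 35.
Since 21 = 16 + 4 + 1, 32^21 ≡ 35 · 21 · 32; multiplying out mod 43: 35·21 = 735 ≡ 4, then 4·32 = 128 ≡ 42. Thus 32^21 ≡ 42 ≡ −1 (mod 43).
By Euler's criterion 32 is a quadratic non-residue mod 43: no k satisfies k² ≡ 32 (mod 43).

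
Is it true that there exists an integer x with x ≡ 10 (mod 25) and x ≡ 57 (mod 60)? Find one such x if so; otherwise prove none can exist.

No, no such integer exists.

gcd(25, 60) = 5. If x ≡ 10 (mod 25) and x ≡ 57 (mod 60), then x ≡ 10 (mod 5) and x ≡ 57 (mod 5).
However 10 ≡ 0 and 57 ≡ 2 (mod 5), and 0 ≠ 2.
So no integer satisfies both congruences.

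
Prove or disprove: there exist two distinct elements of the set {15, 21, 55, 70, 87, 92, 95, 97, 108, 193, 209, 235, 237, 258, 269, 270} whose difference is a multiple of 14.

Both 55 and 97 leave remainder 13 on division by 14; their difference 42 = 3·14 is a multiple of 14.

The pair (55, 97) works.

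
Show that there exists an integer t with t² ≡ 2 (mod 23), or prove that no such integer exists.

t = 18

Take t = 18. Then 18² = 324 = 14·23 + 2, so 18² ≡ 2 (mod 23).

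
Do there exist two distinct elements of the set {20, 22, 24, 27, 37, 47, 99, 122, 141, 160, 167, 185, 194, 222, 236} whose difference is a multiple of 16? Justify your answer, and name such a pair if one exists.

Residues mod 16: 20↦4, 22↦6, 24↦8, 27↦11, 37↦5, 47↦15, 99↦3, 122↦10, 141↦13, 160↦0, 167↦7, 185↦9, 194↦2, 222↦14, 236↦12.
These 15 residues are pairwise different, hence no difference of two elements is divisible by 16.

No, no such pair exists.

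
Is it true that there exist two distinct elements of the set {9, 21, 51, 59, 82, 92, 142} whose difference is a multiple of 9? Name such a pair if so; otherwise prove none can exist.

Residues mod 9: 9↦0, 21↦3, 51↦6, 59↦5, 82↦1, 92↦2, 142↦7.
All 7 residues are distinct, so no two elements differ by a multiple of 9.

There is no such pair.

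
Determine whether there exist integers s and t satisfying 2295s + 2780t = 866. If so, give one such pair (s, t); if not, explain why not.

There are no such integers.

gcd(2295, 2780) = 5, so every integer of the form 2295s + 2780t is a multiple of 5.
However 866 leaves remainder 1 on division by 5.
Therefore 2295s + 2780t = 866 has no solution in integers.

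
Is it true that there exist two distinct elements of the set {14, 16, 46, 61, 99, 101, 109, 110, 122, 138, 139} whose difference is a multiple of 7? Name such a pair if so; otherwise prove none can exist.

The pair (46, 109) works.

46 mod 7 = 4 and 109 mod 7 = 4, so 109 − 46 = 63 = 9·7.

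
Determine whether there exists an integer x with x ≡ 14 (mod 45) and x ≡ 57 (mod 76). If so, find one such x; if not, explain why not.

The moduli 45 and 76 are coprime, so by the Chinese Remainder Theorem a unique solution modulo 3420 exists.
Any solution of the first congruence is x = 14 + 45t; substituting into the second, 45t ≡ 57 − 14 ≡ 43 (mod 76).
To invert 45 modulo 76: 76 = 1·45 + 31, 45 = 1·31 + 14, 31 = 2·14 + 3, 14 = 4·3 + 2, 3 = 1·2 + 1, 2 = 2·1 + 0, and unwinding, 1 = 3 − 1·2 = 3 − (14 − 4·3) = −14 + 5·3 = −14 + 5·(31 − 2·14) = 5·31 − 11·14 = 5·31 − 11·(45 − 1·31) = −11·45 + 16·31 = −11·45 + 16·(76 − 1·45) = 16·76 − 27·45. Thus 45⁻¹ ≡ -27 ≡ 49 (mod 76).
Multiplying by 49: t ≡ 49·43 = 2107 ≡ 55 (mod 76).
With t = 55: x = 14 + 45·55 = 2489.
Verify: 2489 = 55·45 + 14 and 2489 = 32·76 + 57. ✓

x = 2489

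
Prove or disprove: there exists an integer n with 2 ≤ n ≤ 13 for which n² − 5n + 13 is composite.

At n = 4: 4² − 5·4 + 13 = 9 = 3·3, which is composite.

n = 4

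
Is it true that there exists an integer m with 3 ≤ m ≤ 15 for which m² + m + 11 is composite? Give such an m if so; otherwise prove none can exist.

m = 14

At m = 14: 14² + 14 + 11 = 221 = 13·17, which is composite.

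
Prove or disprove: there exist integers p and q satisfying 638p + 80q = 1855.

No such integers exist.

Any value of 638p + 80q is a multiple of gcd(638, 80) = 2.
However 1855 leaves remainder 1 on division by 2.
Therefore 638p + 80q = 1855 has no solution in integers.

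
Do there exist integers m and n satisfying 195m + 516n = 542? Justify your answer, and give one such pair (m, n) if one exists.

Both 195 and 516 are divisible by gcd(195, 516) = 3, hence so is any combination 195m + 516n.
But 542 = 3·180 + 2, so 3 ∤ 542.
Hence no integers m, n satisfy the equation.

No such integers exist.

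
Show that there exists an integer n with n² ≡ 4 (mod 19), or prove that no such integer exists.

Take n = 2. Then 2² = 4, and since 0 ≤ 4 < 19 this is already reduced: 2² ≡ 4 (mod 19).

n = 2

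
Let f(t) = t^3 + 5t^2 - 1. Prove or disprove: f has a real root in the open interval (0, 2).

f(0) = -1 and f(2) = 27, which have opposite signs.
f is continuous everywhere (it is a polynomial), in particular on [0, 2].
By the Intermediate Value Theorem f must vanish at some point of (0, 2).

Such a root exists.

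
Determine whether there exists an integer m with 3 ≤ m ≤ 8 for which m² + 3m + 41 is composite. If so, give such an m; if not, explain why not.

m = 7

At m = 7: 7² + 3·7 + 41 = 111 = 3·37, which is composite.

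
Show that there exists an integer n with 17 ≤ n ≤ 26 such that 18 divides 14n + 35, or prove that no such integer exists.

No such integer n in that range exists.

At n = 17, 14·17 + 35 = 273 ≡ 3 (mod 18), and each step in n adds 14, giving residues 3, 17, 13, 9, 5, 1, 15, 11, 7, 3 for n = 17, 18, …, 26.
Since 0 is absent from this list, 18 ∤ 14n + 35 for every n with 17 ≤ n ≤ 26.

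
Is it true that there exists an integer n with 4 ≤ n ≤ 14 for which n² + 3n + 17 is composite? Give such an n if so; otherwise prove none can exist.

n = 4

At n = 4: 4² + 3·4 + 17 = 45 = 3·15, which is composite.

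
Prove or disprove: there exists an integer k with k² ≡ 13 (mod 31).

Apply Euler's criterion with the prime 31: 13 is a quadratic residue iff 13^15 ≡ 1 (mod 31), and a non-residue iff it is ≡ −1.
Repeated squaring mod 31: 13^2 = 169 ≡ 14; 13^4 ≡ 14² = 196 ≡ 10; 13^8 ≡ 10² = 100 ≡ 7.
Since 15 = 8 + 4 + 2 + 1, 13^15 ≡ 7 · 10 · 14 · 13; multiplying out mod 31: 7·10 = 70 ≡ 8, then 8·14 = 112 ≡ 19, then 19·13 = 247 ≡ 30. Thus 13^15 ≡ 30 ≡ −1 (mod 31).
The value −1 means 13 is a non-residue modulo 31, so k² ≡ 13 (mod 31) is impossible.

No such integer exists.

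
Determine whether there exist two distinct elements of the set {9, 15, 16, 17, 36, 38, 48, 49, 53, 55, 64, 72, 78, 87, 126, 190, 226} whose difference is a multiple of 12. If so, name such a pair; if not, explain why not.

15 mod 12 = 3 and 87 mod 12 = 3, so 87 − 15 = 72 = 6·12.

Yes: 15 and 87.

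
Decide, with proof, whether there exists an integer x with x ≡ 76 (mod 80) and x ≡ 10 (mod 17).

x = 316

Since 80 and 17 share no common factor, CRT says the pair of congruences has a solution (unique mod 1360).
Write x = 76 + 80t and require 76 + 80t ≡ 10 (mod 17), i.e. 80t ≡ 2 (mod 17).
80 ≡ 12 (mod 17), so this reads 12t ≡ 2 (mod 17). To invert 12 modulo 17: 17 = 1·12 + 5, 12 = 2·5 + 2, 5 = 2·2 + 1, 2 = 2·1 + 0, and unwinding, 1 = 5 − 2·2 = 5 − 2·(12 − 2·5) = −2·12 + 5·5 = −2·12 + 5·(17 − 1·12) = 5·17 − 7·12. Thus 12⁻¹ ≡ -7 ≡ 10 (mod 17).
Multiplying by 10: t ≡ 10·2 = 20 ≡ 3 (mod 17).
Taking t = 3 gives x = 76 + 80·3 = 316.
Verify: 316 = 3·80 + 76 and 316 = 18·17 + 10. ✓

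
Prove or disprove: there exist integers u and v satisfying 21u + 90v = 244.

No such integers exist.

gcd(21, 90) = 3, so every integer of the form 21u + 90v is a multiple of 3.
But 244 = 3·81 + 1, so 3 ∤ 244.
So the equation is unsolvable over ℤ.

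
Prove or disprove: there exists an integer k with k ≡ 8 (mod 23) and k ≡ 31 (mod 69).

gcd(23, 69) = 23. A simultaneous solution exists iff 8 ≡ 31 (mod 23); here 8 mod 23 = 8 = 31 mod 23, so it does.
The integers ≡ 8 (mod 23) are 8, 31, …; their remainders mod 69 are 8, 31, so k = 31 is the first that is ≡ 31 (mod 69).
Check: 31 mod 23 = 8, 31 mod 69 = 31. ✓

k = 31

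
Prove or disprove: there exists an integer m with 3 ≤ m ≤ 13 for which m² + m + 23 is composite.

At m = 10: 10² + 10 + 23 = 133 = 7·19, which is composite.

m = 10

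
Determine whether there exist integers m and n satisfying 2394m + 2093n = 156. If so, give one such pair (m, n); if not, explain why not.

No such integers exist.

gcd(2394, 2093) = 7, so every integer of the form 2394m + 2093n is a multiple of 7.
However 156 leaves remainder 2 on division by 7.
So the equation is unsolvable over ℤ.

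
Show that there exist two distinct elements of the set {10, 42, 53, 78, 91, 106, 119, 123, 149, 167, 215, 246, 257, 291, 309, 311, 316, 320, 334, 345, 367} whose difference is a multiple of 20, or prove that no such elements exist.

Yes: 91 and 291.

Both 91 and 291 leave remainder 11 on division by 20; their difference 200 = 10·20 is a multiple of 20.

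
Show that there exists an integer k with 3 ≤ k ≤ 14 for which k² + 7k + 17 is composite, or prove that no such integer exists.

k = 10

At k = 10: 10² + 7·10 + 17 = 187 = 11·17, which is composite.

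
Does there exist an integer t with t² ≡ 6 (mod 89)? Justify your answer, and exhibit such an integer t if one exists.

89 is prime, so by Euler's criterion 6 is a square mod 89 iff 6^((89−1)/2) = 6^44 ≡ 1 (mod 89).
Repeated squaring mod 89: 6^2 = 36 ≡ 36; 6^4 ≡ 36² = 1296 ≡ 50; 6^8 ≡ 50² = 2500 ≡ 8; 6^16 ≡ 8² = 64 ≡ 64; 6^32 ≡ 64² = 4096 ≡ 2.
Since 44 = 32 + 8 + 4, 6^44 ≡ 2 · 8 · 50; multiplying out mod 89: 2·8 = 16 ≡ 16, then 16·50 = 800 ≡ 88. Thus 6^44 ≡ 88 ≡ −1 (mod 89).
By Euler's criterion 6 is a quadratic non-residue mod 89: no t satisfies t² ≡ 6 (mod 89).

No, no such integer exists.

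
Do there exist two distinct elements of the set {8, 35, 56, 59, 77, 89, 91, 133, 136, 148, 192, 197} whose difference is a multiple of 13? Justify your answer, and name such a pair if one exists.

No, no such pair exists.

Two integers differ by a multiple of 13 exactly when they have the same residue mod 13. The residues are 8↦8, 35↦9, 56↦4, 59↦7, 77↦12, 89↦11, 91↦0, 133↦3, 136↦6, 148↦5, 192↦10, 197↦2.
No residue repeats among the 12 elements, so no pair has difference ≡ 0 (mod 13).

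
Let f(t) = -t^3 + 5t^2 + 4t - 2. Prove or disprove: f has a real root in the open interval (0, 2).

Yes, f has a root in the interval.

f(0) = -2 and f(2) = 18, which have opposite signs.
f is continuous everywhere (it is a polynomial), in particular on [0, 2].
By the Intermediate Value Theorem f must vanish at some point of (0, 2).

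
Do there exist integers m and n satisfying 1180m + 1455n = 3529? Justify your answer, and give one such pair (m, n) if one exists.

Any value of 1180m + 1455n is a multiple of gcd(1180, 1455) = 5.
However 3529 leaves remainder 4 on division by 5.
Hence no integers m, n satisfy the equation.

No, no such integers exist.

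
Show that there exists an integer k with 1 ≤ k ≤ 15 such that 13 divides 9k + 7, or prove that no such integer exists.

k = 5 works, since 9·5 + 7 = 52 = 4·13.

k = 5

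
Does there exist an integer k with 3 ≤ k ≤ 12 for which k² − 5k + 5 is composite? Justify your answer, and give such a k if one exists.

At k = 10: 10² − 5·10 + 5 = 55 = 5·11, which is composite.

k = 10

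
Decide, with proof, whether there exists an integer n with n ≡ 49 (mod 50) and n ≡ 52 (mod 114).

gcd(50, 114) = 2. If n ≡ 49 (mod 50) and n ≡ 52 (mod 114), then n ≡ 49 (mod 2) and n ≡ 52 (mod 2).
But 49 mod 2 = 1 while 52 mod 2 = 0, a contradiction.
Hence the system has no solution.

No, no such integer exists.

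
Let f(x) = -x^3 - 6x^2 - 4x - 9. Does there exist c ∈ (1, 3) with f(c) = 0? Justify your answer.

No.

f(1) = -20 and f(3) = -102, both negative, so a sign-change argument is unavailable; we show f keeps this sign on the whole interval.
Substitute x = 1 + u, where 0 < u < 2 on the interval. Expanding, f(1 + u) = -u^3 - 9u^2 - 19u - 20.
The nonzero coefficients here are all negative, so for u > 0 every term is negative (or zero), and the constant term -20 is strictly negative.
So f is strictly negative on (1, 3); no root exists in the interval.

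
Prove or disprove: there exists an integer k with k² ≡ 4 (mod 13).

k = 11

k = 11 works: 11² = 121, and 121 − 4 = 117 = 9·13.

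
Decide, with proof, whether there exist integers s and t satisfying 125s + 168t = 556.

s = 116, t = -83

Since gcd(125, 168) = 1, every integer is an integer combination of 125 and 168.
Euclidean algorithm: 168 = 1·125 + 43, 125 = 2·43 + 39, 43 = 1·39 + 4, 39 = 9·4 + 3, 4 = 1·3 + 1, 3 = 3·1 + 0.
Unwinding: 1 = 4 − 1·3 = 4 − (39 − 9·4) = −39 + 10·4 = −39 + 10·(43 − 1·39) = 10·43 − 11·39 = 10·43 − 11·(125 − 2·43) = −11·125 + 32·43 = −11·125 + 32·(168 − 1·125) = 32·168 − 43·125, i.e. 125·(-43) + 168·32 = 1.
Multiplying through by 556: s = (-43)·556 = -23908, t = 32·556 = 17792 is a solution.
The general solution is s = -23908 + 168k, t = 17792 − 125k; taking k = 143 gives the smaller pair s = 116, t = -83.
Indeed 125·116 + 168·(-83) = 14500 − 13944 = 556.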